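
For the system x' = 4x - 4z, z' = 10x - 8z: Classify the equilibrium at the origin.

stable spiral

A = [[4,-4],[10,-8]]; det(A-λI) = λ^2 + 4λ + 8.
λ = -2 ± 2i: negative real part.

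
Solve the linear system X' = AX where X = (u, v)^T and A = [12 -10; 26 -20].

Coefficient matrix A = [[12, -10], [26, -20]].
Characteristic polynomial det(A - λI) = λ^2 + 8λ + 20 = 0.
Eigenvalues λ = -4 ± 2i (complex conjugate pair).
For λ=-4+2i: an eigenvector is (2,3) - i(1,2) = (2 - i, 3 - 2i).
A real fundamental pair from Re and Im of e^((-4+2i)t)v: X_1 = e^(-4t)(cos(2t)·(2,3) + sin(2t)·(1,2)), X_2 = e^(-4t)(sin(2t)·(2,3) - cos(2t)·(1,2)).
General solution: C_1X_1 + C_2X_2.

u(t) = C_1e^(-4t)sin(2t) + 2C_1e^(-4t)cos(2t) + 2C_2e^(-4t)sin(2t) - C_2e^(-4t)cos(2t), v(t) = 2C_1e^(-4t)sin(2t) + 3C_1e^(-4t)cos(2t) + 3C_2e^(-4t)sin(2t) - 2C_2e^(-4t)cos(2t)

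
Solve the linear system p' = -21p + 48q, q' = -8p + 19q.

p(t) = -3K_1e^(-5t) - 2K_2e^(3t), q(t) = -K_1e^(-5t) - K_2e^(3t)

Coefficient matrix A = [[-21, 48], [-8, 19]].
Characteristic polynomial det(A - λI) = λ^2 + 2λ - 15 = 0.
Eigenvalues λ = -5, 3.
For λ=-5: (A-λI) row 1 is [-16, 48], so an eigenvector is (-3, -1).
For λ=3: (A-λI) row 1 is [-24, 48], so an eigenvector is (-2, -1).
General solution: K_1e^(-5t)(-3,-1) + K_2e^(3t)(-2,-1).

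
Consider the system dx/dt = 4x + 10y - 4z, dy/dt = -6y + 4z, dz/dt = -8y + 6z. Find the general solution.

x(t) = K_1e^(4t) + K_2e^(2t) - K_3e^(-2t), y(t) = -K_2e^(2t) + K_3e^(-2t), z(t) = -2K_2e^(2t) + K_3e^(-2t)

Coefficient matrix A = [[4, 10, -4], [0, -6, 4], [0, -8, 6]].
det(A - λI) = 0 gives eigenvalues λ = 4, 2, -2.
For λ=4: eigenvector (1,0,0).
For λ=2: eigenvector (1,-1,-2).
For λ=-2: eigenvector (-1,1,1).
General solution: K_1e^(4t)(1,0,0) + K_2e^(2t)(1,-1,-2) + K_3e^(-2t)(-1,1,1).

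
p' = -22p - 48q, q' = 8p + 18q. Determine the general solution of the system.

p(t) = 3K_1e^(-6t) + 2K_2e^(2t), q(t) = -K_1e^(-6t) - K_2e^(2t)

Coefficient matrix A = [[-22, -48], [8, 18]].
Characteristic polynomial det(A - λI) = λ^2 + 4λ - 12 = 0.
Eigenvalues λ = -6, 2.
For λ=-6: (A-λI) row 1 is [-16, -48], so an eigenvector is (3, -1).
For λ=2: (A-λI) row 1 is [-24, -48], so an eigenvector is (2, -1).
General solution: K_1e^(-6t)(3,-1) + K_2e^(2t)(2,-1).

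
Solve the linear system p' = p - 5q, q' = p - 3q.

Coefficient matrix A = [[1, -5], [1, -3]].
Characteristic polynomial det(A - λI) = λ^2 + 2λ + 2 = 0.
Eigenvalues λ = -1 ± i (complex conjugate pair).
For λ=-1+i: an eigenvector is (-1,0) - i(-2,-1) = (-1 + 2i, 0 + i).
A real fundamental pair from Re and Im of e^((-1+i)t)v: X_1 = e^(-t)(cos(t)·(-1,0) + sin(t)·(-2,-1)), X_2 = e^(-t)(sin(t)·(-1,0) - cos(t)·(-2,-1)).
General solution: c_1X_1 + c_2X_2.

p(t) = -2c_1e^(-t)sin(t) - c_1e^(-t)cos(t) - c_2e^(-t)sin(t) + 2c_2e^(-t)cos(t), q(t) = -c_1e^(-t)sin(t) + c_2e^(-t)cos(t)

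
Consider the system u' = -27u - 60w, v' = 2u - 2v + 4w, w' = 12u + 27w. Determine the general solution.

u(t) = 5C_1e^(-3t) - 2C_3e^(3t), v(t) = -2C_1e^(-3t) + C_2e^(-2t), w(t) = -2C_1e^(-3t) + C_3e^(3t)

Coefficient matrix A = [[-27, 0, -60], [2, -2, 4], [12, 0, 27]].
det(A - λI) = 0 gives eigenvalues λ = -3, -2, 3.
For λ=-3: eigenvector (5,-2,-2).
For λ=-2: eigenvector (0,1,0).
For λ=3: eigenvector (-2,0,1).
General solution: C_1e^(-3t)(5,-2,-2) + C_2e^(-2t)(0,1,0) + C_3e^(3t)(-2,0,1).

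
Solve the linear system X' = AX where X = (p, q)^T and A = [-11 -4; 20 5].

p(t) = C_1e^(-3t)sin(4t) - C_2e^(-3t)cos(4t), q(t) = -2C_1e^(-3t)sin(4t) - C_1e^(-3t)cos(4t) - C_2e^(-3t)sin(4t) + 2C_2e^(-3t)cos(4t)

Coefficient matrix A = [[-11, -4], [20, 5]].
Characteristic polynomial det(A - λI) = λ^2 + 6λ + 25 = 0.
Eigenvalues λ = -3 ± 4i (complex conjugate pair).
For λ=-3+4i: an eigenvector is (0,-1) - i(1,-2) = (0 - i, -1 + 2i).
A real fundamental pair from Re and Im of e^((-3+4i)t)v: X_1 = e^(-3t)(cos(4t)·(0,-1) + sin(4t)·(1,-2)), X_2 = e^(-3t)(sin(4t)·(0,-1) - cos(4t)·(1,-2)).
General solution: C_1X_1 + C_2X_2.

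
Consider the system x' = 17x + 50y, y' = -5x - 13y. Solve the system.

x(t) = -3c_1e^(2t)sin(5t) - c_1e^(2t)cos(5t) - c_2e^(2t)sin(5t) + 3c_2e^(2t)cos(5t), y(t) = c_1e^(2t)sin(5t) - c_2e^(2t)cos(5t)

Coefficient matrix A = [[17, 50], [-5, -13]].
Characteristic polynomial det(A - λI) = λ^2 - 4λ + 29 = 0.
Eigenvalues λ = 2 ± 5i (complex conjugate pair).
For λ=2+5i: an eigenvector is (-1,0) - i(-3,1) = (-1 + 3i, 0 - i).
A real fundamental pair from Re and Im of e^((2+5i)t)v: X_1 = e^(2t)(cos(5t)·(-1,0) + sin(5t)·(-3,1)), X_2 = e^(2t)(sin(5t)·(-1,0) - cos(5t)·(-3,1)).
General solution: c_1X_1 + c_2X_2.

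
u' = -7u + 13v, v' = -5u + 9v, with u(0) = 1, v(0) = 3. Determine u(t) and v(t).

u(t) = 31e^(t)sin(t) + e^(t)cos(t), v(t) = 19e^(t)sin(t) + 3e^(t)cos(t)

Coefficient matrix A = [[-7, 13], [-5, 9]].
Characteristic polynomial det(A - λI) = λ^2 - 2λ + 2 = 0.
Eigenvalues λ = 1 ± i (complex conjugate pair).
For λ=1+i: an eigenvector is (-3,-2) - i(-2,-1) = (-3 + 2i, -2 + i).
A real fundamental pair from Re and Im of e^((1+i)t)v: X_1 = e^(t)(cos(t)·(-3,-2) + sin(t)·(-2,-1)), X_2 = e^(t)(sin(t)·(-3,-2) - cos(t)·(-2,-1)).
General solution: K_1X_1 + K_2X_2.
Applying u(0)=1, v(0)=3 gives K_1=-5, K_2=-7.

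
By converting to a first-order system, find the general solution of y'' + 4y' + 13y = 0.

y(t) = C_1e^(-2t)cos(3t) + C_2e^(-2t)sin(3t)

Let x_1 = y, x_2 = y'. Then x_1' = x_2 and x_2' = -13x_1 - 4x_2.
A = [[0,1],[-13,-4]]; det(A-λI) = λ^2 + 4λ + 13.
Eigenvalues λ = -2 ± 3i.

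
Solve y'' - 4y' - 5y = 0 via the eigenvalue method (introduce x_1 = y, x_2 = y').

y(t) = C_1e^(-t) + C_2e^(5t)

Let x_1 = y, x_2 = y'. Then x_1' = x_2 and x_2' = 5x_1 + 4x_2.
A = [[0,1],[5,4]]; det(A-λI) = λ^2 - 4λ - 5.
Eigenvalues λ = -1, 5 with eigenvectors (1,-1), (1,5).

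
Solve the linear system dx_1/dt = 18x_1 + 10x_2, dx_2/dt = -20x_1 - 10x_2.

x_1(t) = 2c_1e^(4t)sin(2t) + c_1e^(4t)cos(2t) + c_2e^(4t)sin(2t) - 2c_2e^(4t)cos(2t), x_2(t) = -3c_1e^(4t)sin(2t) - c_1e^(4t)cos(2t) - c_2e^(4t)sin(2t) + 3c_2e^(4t)cos(2t)

Coefficient matrix A = [[18, 10], [-20, -10]].
Characteristic polynomial det(A - λI) = λ^2 - 8λ + 20 = 0.
Eigenvalues λ = 4 ± 2i (complex conjugate pair).
For λ=4+2i: an eigenvector is (1,-1) - i(2,-3) = (1 - 2i, -1 + 3i).
A real fundamental pair from Re and Im of e^((4+2i)t)v: X_1 = e^(4t)(cos(2t)·(1,-1) + sin(2t)·(2,-3)), X_2 = e^(4t)(sin(2t)·(1,-1) - cos(2t)·(2,-3)).
General solution: c_1X_1 + c_2X_2.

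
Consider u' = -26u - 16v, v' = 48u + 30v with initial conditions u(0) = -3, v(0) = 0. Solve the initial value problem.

u(t) = 9e^(6t) - 12e^(-2t), v(t) = -18e^(6t) + 18e^(-2t)

Coefficient matrix A = [[-26, -16], [48, 30]].
Characteristic polynomial det(A - λI) = λ^2 - 4λ - 12 = 0.
Eigenvalues λ = 6, -2.
For λ=6: (A-λI) row 1 is [-32, -16], so an eigenvector is (1, -2).
For λ=-2: (A-λI) row 1 is [-24, -16], so an eigenvector is (-2, 3).
General solution: K_1e^(6t)(1,-2) + K_2e^(-2t)(-2,3).
Applying u(0)=-3, v(0)=0 gives K_1=9, K_2=6.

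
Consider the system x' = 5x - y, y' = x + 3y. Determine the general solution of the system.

x(t) = -K_1e^(4t) - K_2te^(4t) + K_2e^(4t), y(t) = -K_1e^(4t) - K_2te^(4t) + 2K_2e^(4t)

Coefficient matrix A = [[5, -1], [1, 3]].
Characteristic polynomial det(A - λI) = λ^2 - 8λ + 16 = 0.
Single eigenvalue λ = 4 with algebraic multiplicity 2.
Eigenvector v = (-1,-1); generalized eigenvector w with (A-λI)w=v is (1,2).
General solution: e^(4t)[K_1·v + K_2·(t·v + w)].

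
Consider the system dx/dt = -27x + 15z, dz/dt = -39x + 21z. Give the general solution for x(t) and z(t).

Coefficient matrix A = [[-27, 15], [-39, 21]].
Characteristic polynomial det(A - λI) = λ^2 + 6λ + 18 = 0.
Eigenvalues λ = -3 ± 3i (complex conjugate pair).
For λ=-3+3i: an eigenvector is (-1,-2) - i(-2,-3) = (-1 + 2i, -2 + 3i).
A real fundamental pair from Re and Im of e^((-3+3i)t)v: X_1 = e^(-3t)(cos(3t)·(-1,-2) + sin(3t)·(-2,-3)), X_2 = e^(-3t)(sin(3t)·(-1,-2) - cos(3t)·(-2,-3)).
General solution: K_1X_1 + K_2X_2.

x(t) = -2K_1e^(-3t)sin(3t) - K_1e^(-3t)cos(3t) - K_2e^(-3t)sin(3t) + 2K_2e^(-3t)cos(3t), z(t) = -3K_1e^(-3t)sin(3t) - 2K_1e^(-3t)cos(3t) - 2K_2e^(-3t)sin(3t) + 3K_2e^(-3t)cos(3t)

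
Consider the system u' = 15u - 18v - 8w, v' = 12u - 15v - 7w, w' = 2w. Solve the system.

u(t) = C_1e^(-3t) - 3C_2e^(3t) + 2C_3e^(2t), v(t) = C_1e^(-3t) - 2C_2e^(3t) + C_3e^(2t), w(t) = C_3e^(2t)

Coefficient matrix A = [[15, -18, -8], [12, -15, -7], [0, 0, 2]].
det(A - λI) = 0 gives eigenvalues λ = -3, 3, 2.
For λ=-3: eigenvector (1,1,0).
For λ=3: eigenvector (-3,-2,0).
For λ=2: eigenvector (2,1,1).
General solution: C_1e^(-3t)(1,1,0) + C_2e^(3t)(-3,-2,0) + C_3e^(2t)(2,1,1).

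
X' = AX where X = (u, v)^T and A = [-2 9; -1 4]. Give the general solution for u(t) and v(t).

Coefficient matrix A = [[-2, 9], [-1, 4]].
Characteristic polynomial det(A - λI) = λ^2 - 2λ + 1 = 0.
Single eigenvalue λ = 1 with algebraic multiplicity 2.
Eigenvector v = (-3,-1); generalized eigenvector w with (A-λI)w=v is (1,0).
General solution: e^(t)[K_1·v + K_2·(t·v + w)].

u(t) = -3K_1e^(t) - 3K_2te^(t) + K_2e^(t), v(t) = -K_1e^(t) - K_2te^(t)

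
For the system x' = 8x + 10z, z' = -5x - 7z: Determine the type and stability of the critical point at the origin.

saddle

A = [[8,10],[-5,-7]]; det(A-λI) = λ^2 - λ - 6.
λ = -2, 3: opposite signs.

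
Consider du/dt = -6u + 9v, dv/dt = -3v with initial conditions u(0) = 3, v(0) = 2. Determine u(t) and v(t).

u(t) = 6e^(-3t) - 3e^(-6t), v(t) = 2e^(-3t)

Coefficient matrix A = [[-6, 9], [0, -3]].
Characteristic polynomial det(A - λI) = λ^2 + 9λ + 18 = 0.
Eigenvalues λ = -3, -6.
For λ=-3: (A-λI) row 1 is [-3, 9], so an eigenvector is (-3, -1).
For λ=-6: (A-λI) row 1 is [0, 9], so an eigenvector is (-1, 0).
General solution: c_1e^(-3t)(-3,-1) + c_2e^(-6t)(-1,0).
Applying u(0)=3, v(0)=2 gives c_1=-2, c_2=3.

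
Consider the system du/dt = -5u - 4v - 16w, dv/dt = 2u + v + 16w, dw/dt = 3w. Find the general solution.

Coefficient matrix A = [[-5, -4, -16], [2, 1, 16], [0, 0, 3]].
det(A - λI) = 0 gives eigenvalues λ = 3, -3, -1.
For λ=3: eigenvector (-4,4,1).
For λ=-3: eigenvector (2,-1,0).
For λ=-1: eigenvector (1,-1,0).
General solution: K_1e^(3t)(-4,4,1) + K_2e^(-3t)(2,-1,0) + K_3e^(-t)(1,-1,0).

u(t) = -4K_1e^(3t) + 2K_2e^(-3t) + K_3e^(-t), v(t) = 4K_1e^(3t) - K_2e^(-3t) - K_3e^(-t), w(t) = K_1e^(3t)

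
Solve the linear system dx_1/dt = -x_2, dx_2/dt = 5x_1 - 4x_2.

x_1(t) = C_1e^(-2t)sin(t) - C_2e^(-2t)cos(t), x_2(t) = 2C_1e^(-2t)sin(t) - C_1e^(-2t)cos(t) - C_2e^(-2t)sin(t) - 2C_2e^(-2t)cos(t)

Coefficient matrix A = [[0, -1], [5, -4]].
Characteristic polynomial det(A - λI) = λ^2 + 4λ + 5 = 0.
Eigenvalues λ = -2 ± i (complex conjugate pair).
For λ=-2+i: an eigenvector is (0,-1) - i(1,2) = (0 - i, -1 - 2i).
A real fundamental pair from Re and Im of e^((-2+i)t)v: X_1 = e^(-2t)(cos(t)·(0,-1) + sin(t)·(1,2)), X_2 = e^(-2t)(sin(t)·(0,-1) - cos(t)·(1,2)).
General solution: C_1X_1 + C_2X_2.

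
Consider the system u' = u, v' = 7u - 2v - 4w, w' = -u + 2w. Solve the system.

Coefficient matrix A = [[1, 0, 0], [7, -2, -4], [-1, 0, 2]].
det(A - λI) = 0 gives eigenvalues λ = 2, -2, 1.
For λ=2: eigenvector (0,-1,1).
For λ=-2: eigenvector (0,1,0).
For λ=1: eigenvector (1,1,1).
General solution: c_1e^(2t)(0,-1,1) + c_2e^(-2t)(0,1,0) + c_3e^(t)(1,1,1).

u(t) = c_3e^(t), v(t) = -c_1e^(2t) + c_2e^(-2t) + c_3e^(t), w(t) = c_1e^(2t) + c_3e^(t)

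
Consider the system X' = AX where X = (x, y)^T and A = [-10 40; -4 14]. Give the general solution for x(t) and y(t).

x(t) = -K_1e^(2t)sin(4t) - 3K_1e^(2t)cos(4t) - 3K_2e^(2t)sin(4t) + K_2e^(2t)cos(4t), y(t) = -K_1e^(2t)cos(4t) - K_2e^(2t)sin(4t)

Coefficient matrix A = [[-10, 40], [-4, 14]].
Characteristic polynomial det(A - λI) = λ^2 - 4λ + 20 = 0.
Eigenvalues λ = 2 ± 4i (complex conjugate pair).
For λ=2+4i: an eigenvector is (-3,-1) - i(-1,0) = (-3 + i, -1).
A real fundamental pair from Re and Im of e^((2+4i)t)v: X_1 = e^(2t)(cos(4t)·(-3,-1) + sin(4t)·(-1,0)), X_2 = e^(2t)(sin(4t)·(-3,-1) - cos(4t)·(-1,0)).
General solution: K_1X_1 + K_2X_2.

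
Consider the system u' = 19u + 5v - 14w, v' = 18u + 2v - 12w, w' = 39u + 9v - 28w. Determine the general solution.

Coefficient matrix A = [[19, 5, -14], [18, 2, -12], [39, 9, -28]].
det(A - λI) = 0 gives eigenvalues λ = -1, -4, -2.
For λ=-1: eigenvector (3,2,5).
For λ=-4: eigenvector (1,1,2).
For λ=-2: eigenvector (2,0,3).
General solution: c_1e^(-t)(3,2,5) + c_2e^(-4t)(1,1,2) + c_3e^(-2t)(2,0,3).

u(t) = 3c_1e^(-t) + c_2e^(-4t) + 2c_3e^(-2t), v(t) = 2c_1e^(-t) + c_2e^(-4t), w(t) = 5c_1e^(-t) + 2c_2e^(-4t) + 3c_3e^(-2t)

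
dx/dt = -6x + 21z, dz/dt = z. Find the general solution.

x(t) = K_1e^(-6t) + 3K_2e^(t), z(t) = K_2e^(t)

Coefficient matrix A = [[-6, 21], [0, 1]].
Characteristic polynomial det(A - λI) = λ^2 + 5λ - 6 = 0.
Eigenvalues λ = -6, 1.
For λ=-6: (A-λI) row 1 is [0, 21], so an eigenvector is (1, 0).
For λ=1: (A-λI) row 1 is [-7, 21], so an eigenvector is (3, 1).
General solution: K_1e^(-6t)(1,0) + K_2e^(t)(3,1).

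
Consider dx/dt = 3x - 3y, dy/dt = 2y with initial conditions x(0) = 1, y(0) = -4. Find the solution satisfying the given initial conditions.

x(t) = 13e^(3t) - 12e^(2t), y(t) = -4e^(2t)

Coefficient matrix A = [[3, -3], [0, 2]].
Characteristic polynomial det(A - λI) = λ^2 - 5λ + 6 = 0.
Eigenvalues λ = 2, 3.
For λ=2: (A-λI) row 1 is [1, -3], so an eigenvector is (3, 1).
For λ=3: (A-λI) row 1 is [0, -3], so an eigenvector is (1, 0).
General solution: K_1e^(2t)(3,1) + K_2e^(3t)(1,0).
Applying x(0)=1, y(0)=-4 gives K_1=-4, K_2=13.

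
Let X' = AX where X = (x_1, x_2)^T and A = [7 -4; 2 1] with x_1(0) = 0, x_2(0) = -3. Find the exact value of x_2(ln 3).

567

A = [[7,-4],[2,1]]; eigenvalues λ = 3, 5.
Eigenvectors: (1,1) for λ=3, (-2,-1) for λ=5.
From the initial condition, c_1 = -6, c_2 = -3.
x_2(ln 3) = (-6)(3^3)(1) + (-3)(3^5)(-1) = 567.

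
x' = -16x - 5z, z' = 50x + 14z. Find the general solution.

x(t) = -c_1e^(-t)sin(5t) + c_2e^(-t)cos(5t), z(t) = 3c_1e^(-t)sin(5t) + c_1e^(-t)cos(5t) + c_2e^(-t)sin(5t) - 3c_2e^(-t)cos(5t)

Coefficient matrix A = [[-16, -5], [50, 14]].
Characteristic polynomial det(A - λI) = λ^2 + 2λ + 26 = 0.
Eigenvalues λ = -1 ± 5i (complex conjugate pair).
For λ=-1+5i: an eigenvector is (0,1) - i(-1,3) = (0 + i, 1 - 3i).
A real fundamental pair from Re and Im of e^((-1+5i)t)v: X_1 = e^(-t)(cos(5t)·(0,1) + sin(5t)·(-1,3)), X_2 = e^(-t)(sin(5t)·(0,1) - cos(5t)·(-1,3)).
General solution: c_1X_1 + c_2X_2.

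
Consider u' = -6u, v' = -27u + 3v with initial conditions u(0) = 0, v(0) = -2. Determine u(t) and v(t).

u(t) = 0, v(t) = -2e^(3t)

Coefficient matrix A = [[-6, 0], [-27, 3]].
Characteristic polynomial det(A - λI) = λ^2 + 3λ - 18 = 0.
Eigenvalues λ = 3, -6.
For λ=3: (A-λI) row 1 is [-9, 0], so an eigenvector is (0, 1).
For λ=-6: (A-λI) row 2 is [-27, 9], so an eigenvector is (-1, -3).
General solution: K_1e^(3t)(0,1) + K_2e^(-6t)(-1,-3).
Applying u(0)=0, v(0)=-2 gives K_1=-2, K_2=0.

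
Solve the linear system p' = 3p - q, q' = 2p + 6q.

Coefficient matrix A = [[3, -1], [2, 6]].
Characteristic polynomial det(A - λI) = λ^2 - 9λ + 20 = 0.
Eigenvalues λ = 4, 5.
For λ=4: (A-λI) row 1 is [-1, -1], so an eigenvector is (1, -1).
For λ=5: (A-λI) row 1 is [-2, -1], so an eigenvector is (1, -2).
General solution: c_1e^(4t)(1,-1) + c_2e^(5t)(1,-2).

p(t) = c_1e^(4t) + c_2e^(5t), q(t) = -c_1e^(4t) - 2c_2e^(5t)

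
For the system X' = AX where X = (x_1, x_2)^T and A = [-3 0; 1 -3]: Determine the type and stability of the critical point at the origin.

A = [[-3,0],[1,-3]]; det(A-λI) = λ^2 + 6λ + 9.
repeated λ = -3 with a single eigenvector.

stable improper node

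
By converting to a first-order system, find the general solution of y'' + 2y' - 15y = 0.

Let x_1 = y, x_2 = y'. Then x_1' = x_2 and x_2' = 15x_1 - 2x_2.
A = [[0,1],[15,-2]]; det(A-λI) = λ^2 + 2λ - 15.
Eigenvalues λ = -5, 3 with eigenvectors (1,-5), (1,3).

y(t) = c_1e^(-5t) + c_2e^(3t)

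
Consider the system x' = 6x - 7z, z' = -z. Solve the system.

Coefficient matrix A = [[6, -7], [0, -1]].
Characteristic polynomial det(A - λI) = λ^2 - 5λ - 6 = 0.
Eigenvalues λ = -1, 6.
For λ=-1: (A-λI) row 1 is [7, -7], so an eigenvector is (-1, -1).
For λ=6: (A-λI) row 1 is [0, -7], so an eigenvector is (1, 0).
General solution: K_1e^(-t)(-1,-1) + K_2e^(6t)(1,0).

x(t) = -K_1e^(-t) + K_2e^(6t), z(t) = -K_1e^(-t)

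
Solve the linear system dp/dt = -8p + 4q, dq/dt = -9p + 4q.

Coefficient matrix A = [[-8, 4], [-9, 4]].
Characteristic polynomial det(A - λI) = λ^2 + 4λ + 4 = 0.
Single eigenvalue λ = -2 with algebraic multiplicity 2.
Eigenvector v = (-2,-3); generalized eigenvector w with (A-λI)w=v is (1,1).
General solution: e^(-2t)[K_1·v + K_2·(t·v + w)].

p(t) = -2K_1e^(-2t) - 2K_2te^(-2t) + K_2e^(-2t), q(t) = -3K_1e^(-2t) - 3K_2te^(-2t) + K_2e^(-2t)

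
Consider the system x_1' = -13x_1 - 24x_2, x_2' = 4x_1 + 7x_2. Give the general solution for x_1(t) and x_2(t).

Coefficient matrix A = [[-13, -24], [4, 7]].
Characteristic polynomial det(A - λI) = λ^2 + 6λ + 5 = 0.
Eigenvalues λ = -1, -5.
For λ=-1: (A-λI) row 1 is [-12, -24], so an eigenvector is (-2, 1).
For λ=-5: (A-λI) row 1 is [-8, -24], so an eigenvector is (3, -1).
General solution: K_1e^(-t)(-2,1) + K_2e^(-5t)(3,-1).

x_1(t) = -2K_1e^(-t) + 3K_2e^(-5t), x_2(t) = K_1e^(-t) - K_2e^(-5t)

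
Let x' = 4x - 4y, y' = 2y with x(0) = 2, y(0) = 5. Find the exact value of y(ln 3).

A = [[4,-4],[0,2]]; eigenvalues λ = 4, 2.
Eigenvectors: (1,0) for λ=4, (2,1) for λ=2.
From the initial condition, c_1 = -8, c_2 = 5.
y(ln 3) = (-8)(3^4)(0) + (5)(3^2)(1) = 45.

45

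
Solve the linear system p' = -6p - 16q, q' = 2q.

Coefficient matrix A = [[-6, -16], [0, 2]].
Characteristic polynomial det(A - λI) = λ^2 + 4λ - 12 = 0.
Eigenvalues λ = -6, 2.
For λ=-6: (A-λI) row 1 is [0, -16], so an eigenvector is (-1, 0).
For λ=2: (A-λI) row 1 is [-8, -16], so an eigenvector is (-2, 1).
General solution: C_1e^(-6t)(-1,0) + C_2e^(2t)(-2,1).

p(t) = -C_1e^(-6t) - 2C_2e^(2t), q(t) = C_2e^(2t)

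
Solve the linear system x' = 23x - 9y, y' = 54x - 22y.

Coefficient matrix A = [[23, -9], [54, -22]].
Characteristic polynomial det(A - λI) = λ^2 - λ - 20 = 0.
Eigenvalues λ = 5, -4.
For λ=5: (A-λI) row 1 is [18, -9], so an eigenvector is (-1, -2).
For λ=-4: (A-λI) row 1 is [27, -9], so an eigenvector is (1, 3).
General solution: c_1e^(5t)(-1,-2) + c_2e^(-4t)(1,3).

x(t) = -c_1e^(5t) + c_2e^(-4t), y(t) = -2c_1e^(5t) + 3c_2e^(-4t)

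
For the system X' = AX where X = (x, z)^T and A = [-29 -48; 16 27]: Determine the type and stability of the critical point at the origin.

A = [[-29,-48],[16,27]]; det(A-λI) = λ^2 + 2λ - 15.
λ = -5, 3: opposite signs.

saddle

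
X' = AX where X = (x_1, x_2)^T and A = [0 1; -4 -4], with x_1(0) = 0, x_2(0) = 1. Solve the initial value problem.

Coefficient matrix A = [[0, 1], [-4, -4]].
Characteristic polynomial det(A - λI) = λ^2 + 4λ + 4 = 0.
Single eigenvalue λ = -2 with algebraic multiplicity 2.
Eigenvector v = (-1,2); generalized eigenvector w with (A-λI)w=v is (1,-3).
General solution: e^(-2t)[K_1·v + K_2·(t·v + w)].
Applying x_1(0)=0, x_2(0)=1 gives K_1=-1, K_2=-1.

x_1(t) = te^(-2t), x_2(t) = -2te^(-2t) + e^(-2t)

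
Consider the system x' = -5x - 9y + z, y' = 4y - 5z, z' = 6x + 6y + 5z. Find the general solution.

Coefficient matrix A = [[-5, -9, 1], [0, 4, -5], [6, 6, 5]].
det(A - λI) = 0 gives eigenvalues λ = -1, 4, 1.
For λ=-1: eigenvector (2,-1,-1).
For λ=4: eigenvector (1,-1,0).
For λ=1: eigenvector (-7,5,3).
General solution: C_1e^(-t)(2,-1,-1) + C_2e^(4t)(1,-1,0) + C_3e^(t)(-7,5,3).

x(t) = 2C_1e^(-t) + C_2e^(4t) - 7C_3e^(t), y(t) = -C_1e^(-t) - C_2e^(4t) + 5C_3e^(t), z(t) = -C_1e^(-t) + 3C_3e^(t)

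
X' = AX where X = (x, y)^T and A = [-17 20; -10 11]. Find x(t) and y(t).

x(t) = K_1e^(-3t)sin(2t) - 3K_1e^(-3t)cos(2t) - 3K_2e^(-3t)sin(2t) - K_2e^(-3t)cos(2t), y(t) = K_1e^(-3t)sin(2t) - 2K_1e^(-3t)cos(2t) - 2K_2e^(-3t)sin(2t) - K_2e^(-3t)cos(2t)

Coefficient matrix A = [[-17, 20], [-10, 11]].
Characteristic polynomial det(A - λI) = λ^2 + 6λ + 13 = 0.
Eigenvalues λ = -3 ± 2i (complex conjugate pair).
For λ=-3+2i: an eigenvector is (-3,-2) - i(1,1) = (-3 - i, -2 - i).
A real fundamental pair from Re and Im of e^((-3+2i)t)v: X_1 = e^(-3t)(cos(2t)·(-3,-2) + sin(2t)·(1,1)), X_2 = e^(-3t)(sin(2t)·(-3,-2) - cos(2t)·(1,1)).
General solution: K_1X_1 + K_2X_2.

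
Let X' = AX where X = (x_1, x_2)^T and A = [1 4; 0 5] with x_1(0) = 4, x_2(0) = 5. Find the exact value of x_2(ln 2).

160

A = [[1,4],[0,5]]; eigenvalues λ = 5, 1.
Eigenvectors: (1,1) for λ=5, (-1,0) for λ=1.
From the initial condition, c_1 = 5, c_2 = 1.
x_2(ln 2) = (5)(2^5)(1) + (1)(2^1)(0) = 160.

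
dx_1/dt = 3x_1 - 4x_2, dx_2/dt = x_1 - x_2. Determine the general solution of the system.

Coefficient matrix A = [[3, -4], [1, -1]].
Characteristic polynomial det(A - λI) = λ^2 - 2λ + 1 = 0.
Single eigenvalue λ = 1 with algebraic multiplicity 2.
Eigenvector v = (-2,-1); generalized eigenvector w with (A-λI)w=v is (-3,-1).
General solution: e^(t)[K_1·v + K_2·(t·v + w)].

x_1(t) = -2K_1e^(t) - 2K_2te^(t) - 3K_2e^(t), x_2(t) = -K_1e^(t) - K_2te^(t) - K_2e^(t)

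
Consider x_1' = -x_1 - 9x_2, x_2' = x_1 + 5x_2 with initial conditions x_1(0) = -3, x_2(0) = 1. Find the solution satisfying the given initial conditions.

Coefficient matrix A = [[-1, -9], [1, 5]].
Characteristic polynomial det(A - λI) = λ^2 - 4λ + 4 = 0.
Single eigenvalue λ = 2 with algebraic multiplicity 2.
Eigenvector v = (3,-1); generalized eigenvector w with (A-λI)w=v is (2,-1).
General solution: e^(2t)[K_1·v + K_2·(t·v + w)].
Applying x_1(0)=-3, x_2(0)=1 gives K_1=-1, K_2=0.

x_1(t) = -3e^(2t), x_2(t) = e^(2t)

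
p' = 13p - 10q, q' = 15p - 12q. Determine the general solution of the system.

p(t) = 2c_1e^(-2t) - c_2e^(3t), q(t) = 3c_1e^(-2t) - c_2e^(3t)

Coefficient matrix A = [[13, -10], [15, -12]].
Characteristic polynomial det(A - λI) = λ^2 - λ - 6 = 0.
Eigenvalues λ = -2, 3.
For λ=-2: (A-λI) row 1 is [15, -10], so an eigenvector is (2, 3).
For λ=3: (A-λI) row 1 is [10, -10], so an eigenvector is (-1, -1).
General solution: c_1e^(-2t)(2,3) + c_2e^(3t)(-1,-1).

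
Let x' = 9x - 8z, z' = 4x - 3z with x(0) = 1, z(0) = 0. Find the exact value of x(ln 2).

A = [[9,-8],[4,-3]]; eigenvalues λ = 5, 1.
Eigenvectors: (2,1) for λ=5, (-1,-1) for λ=1.
From the initial condition, c_1 = 1, c_2 = 1.
x(ln 2) = (1)(2^5)(2) + (1)(2^1)(-1) = 62.

62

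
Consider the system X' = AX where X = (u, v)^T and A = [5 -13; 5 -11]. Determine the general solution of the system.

Coefficient matrix A = [[5, -13], [5, -11]].
Characteristic polynomial det(A - λI) = λ^2 + 6λ + 10 = 0.
Eigenvalues λ = -3 ± i (complex conjugate pair).
For λ=-3+i: an eigenvector is (-3,-2) - i(2,1) = (-3 - 2i, -2 - i).
A real fundamental pair from Re and Im of e^((-3+i)t)v: X_1 = e^(-3t)(cos(t)·(-3,-2) + sin(t)·(2,1)), X_2 = e^(-3t)(sin(t)·(-3,-2) - cos(t)·(2,1)).
General solution: K_1X_1 + K_2X_2.

u(t) = 2K_1e^(-3t)sin(t) - 3K_1e^(-3t)cos(t) - 3K_2e^(-3t)sin(t) - 2K_2e^(-3t)cos(t), v(t) = K_1e^(-3t)sin(t) - 2K_1e^(-3t)cos(t) - 2K_2e^(-3t)sin(t) - K_2e^(-3t)cos(t)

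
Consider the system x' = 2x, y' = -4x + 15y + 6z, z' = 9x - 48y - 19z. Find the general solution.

x(t) = K_1e^(2t), y(t) = -2K_1e^(2t) - K_2e^(-3t) + 3K_3e^(-t), z(t) = 5K_1e^(2t) + 3K_2e^(-3t) - 8K_3e^(-t)

Coefficient matrix A = [[2, 0, 0], [-4, 15, 6], [9, -48, -19]].
det(A - λI) = 0 gives eigenvalues λ = 2, -3, -1.
For λ=2: eigenvector (1,-2,5).
For λ=-3: eigenvector (0,-1,3).
For λ=-1: eigenvector (0,3,-8).
General solution: K_1e^(2t)(1,-2,5) + K_2e^(-3t)(0,-1,3) + K_3e^(-t)(0,3,-8).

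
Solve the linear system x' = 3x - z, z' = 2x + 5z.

Coefficient matrix A = [[3, -1], [2, 5]].
Characteristic polynomial det(A - λI) = λ^2 - 8λ + 17 = 0.
Eigenvalues λ = 4 ± i (complex conjugate pair).
For λ=4+i: an eigenvector is (0,1) - i(-1,1) = (0 + i, 1 - i).
A real fundamental pair from Re and Im of e^((4+i)t)v: X_1 = e^(4t)(cos(t)·(0,1) + sin(t)·(-1,1)), X_2 = e^(4t)(sin(t)·(0,1) - cos(t)·(-1,1)).
General solution: C_1X_1 + C_2X_2.

x(t) = -C_1e^(4t)sin(t) + C_2e^(4t)cos(t), z(t) = C_1e^(4t)sin(t) + C_1e^(4t)cos(t) + C_2e^(4t)sin(t) - C_2e^(4t)cos(t)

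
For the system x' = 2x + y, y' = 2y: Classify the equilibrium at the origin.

A = [[2,1],[0,2]]; det(A-λI) = λ^2 - 4λ + 4.
repeated λ = 2 with a single eigenvector.

unstable improper node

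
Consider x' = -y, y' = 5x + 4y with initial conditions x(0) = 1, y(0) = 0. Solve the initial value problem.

Coefficient matrix A = [[0, -1], [5, 4]].
Characteristic polynomial det(A - λI) = λ^2 - 4λ + 5 = 0.
Eigenvalues λ = 2 ± i (complex conjugate pair).
For λ=2+i: an eigenvector is (0,1) - i(-1,2) = (0 + i, 1 - 2i).
A real fundamental pair from Re and Im of e^((2+i)t)v: X_1 = e^(2t)(cos(t)·(0,1) + sin(t)·(-1,2)), X_2 = e^(2t)(sin(t)·(0,1) - cos(t)·(-1,2)).
General solution: C_1X_1 + C_2X_2.
Applying x(0)=1, y(0)=0 gives C_1=2, C_2=1.

x(t) = -2e^(2t)sin(t) + e^(2t)cos(t), y(t) = 5e^(2t)sin(t)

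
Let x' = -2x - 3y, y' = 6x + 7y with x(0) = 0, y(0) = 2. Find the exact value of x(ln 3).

A = [[-2,-3],[6,7]]; eigenvalues λ = 4, 1.
Eigenvectors: (1,-2) for λ=4, (-1,1) for λ=1.
From the initial condition, c_1 = -2, c_2 = -2.
x(ln 3) = (-2)(3^4)(1) + (-2)(3^1)(-1) = -156.

-156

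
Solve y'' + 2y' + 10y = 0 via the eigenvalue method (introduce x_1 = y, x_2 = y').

y(t) = C_1e^(-t)cos(3t) + C_2e^(-t)sin(3t)

Let x_1 = y, x_2 = y'. Then x_1' = x_2 and x_2' = -10x_1 - 2x_2.
A = [[0,1],[-10,-2]]; det(A-λI) = λ^2 + 2λ + 10.
Eigenvalues λ = -1 ± 3i.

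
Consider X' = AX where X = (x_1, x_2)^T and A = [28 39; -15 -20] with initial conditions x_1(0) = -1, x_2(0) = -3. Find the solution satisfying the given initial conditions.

Coefficient matrix A = [[28, 39], [-15, -20]].
Characteristic polynomial det(A - λI) = λ^2 - 8λ + 25 = 0.
Eigenvalues λ = 4 ± 3i (complex conjugate pair).
For λ=4+3i: an eigenvector is (-2,1) - i(-3,2) = (-2 + 3i, 1 - 2i).
A real fundamental pair from Re and Im of e^((4+3i)t)v: X_1 = e^(4t)(cos(3t)·(-2,1) + sin(3t)·(-3,2)), X_2 = e^(4t)(sin(3t)·(-2,1) - cos(3t)·(-3,2)).
General solution: C_1X_1 + C_2X_2.
Applying x_1(0)=-1, x_2(0)=-3 gives C_1=11, C_2=7.

x_1(t) = -47e^(4t)sin(3t) - e^(4t)cos(3t), x_2(t) = 29e^(4t)sin(3t) - 3e^(4t)cos(3t)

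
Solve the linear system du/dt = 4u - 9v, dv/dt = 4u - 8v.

u(t) = -3C_1e^(-2t) - 3C_2te^(-2t) - 2C_2e^(-2t), v(t) = -2C_1e^(-2t) - 2C_2te^(-2t) - C_2e^(-2t)

Coefficient matrix A = [[4, -9], [4, -8]].
Characteristic polynomial det(A - λI) = λ^2 + 4λ + 4 = 0.
Single eigenvalue λ = -2 with algebraic multiplicity 2.
Eigenvector v = (-3,-2); generalized eigenvector w with (A-λI)w=v is (-2,-1).
General solution: e^(-2t)[C_1·v + C_2·(t·v + w)].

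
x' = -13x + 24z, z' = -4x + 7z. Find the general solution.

x(t) = 2c_1e^(-t) + 3c_2e^(-5t), z(t) = c_1e^(-t) + c_2e^(-5t)

Coefficient matrix A = [[-13, 24], [-4, 7]].
Characteristic polynomial det(A - λI) = λ^2 + 6λ + 5 = 0.
Eigenvalues λ = -1, -5.
For λ=-1: (A-λI) row 1 is [-12, 24], so an eigenvector is (2, 1).
For λ=-5: (A-λI) row 1 is [-8, 24], so an eigenvector is (3, 1).
General solution: c_1e^(-t)(2,1) + c_2e^(-5t)(3,1).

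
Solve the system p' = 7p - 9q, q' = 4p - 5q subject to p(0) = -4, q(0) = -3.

p(t) = 3te^(t) - 4e^(t), q(t) = 2te^(t) - 3e^(t)

Coefficient matrix A = [[7, -9], [4, -5]].
Characteristic polynomial det(A - λI) = λ^2 - 2λ + 1 = 0.
Single eigenvalue λ = 1 with algebraic multiplicity 2.
Eigenvector v = (3,2); generalized eigenvector w with (A-λI)w=v is (2,1).
General solution: e^(t)[c_1·v + c_2·(t·v + w)].
Applying p(0)=-4, q(0)=-3 gives c_1=-2, c_2=1.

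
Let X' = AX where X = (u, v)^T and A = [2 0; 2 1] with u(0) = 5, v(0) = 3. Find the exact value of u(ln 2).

A = [[2,0],[2,1]]; eigenvalues λ = 2, 1.
Eigenvectors: (-1,-2) for λ=2, (0,1) for λ=1.
From the initial condition, c_1 = -5, c_2 = -7.
u(ln 2) = (-5)(2^2)(-1) + (-7)(2^1)(0) = 20.

20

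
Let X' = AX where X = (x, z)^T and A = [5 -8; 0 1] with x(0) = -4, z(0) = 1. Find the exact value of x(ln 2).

A = [[5,-8],[0,1]]; eigenvalues λ = 1, 5.
Eigenvectors: (2,1) for λ=1, (1,0) for λ=5.
From the initial condition, c_1 = 1, c_2 = -6.
x(ln 2) = (1)(2^1)(2) + (-6)(2^5)(1) = -188.

-188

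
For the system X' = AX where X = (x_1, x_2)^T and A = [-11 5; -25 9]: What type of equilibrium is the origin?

A = [[-11,5],[-25,9]]; det(A-λI) = λ^2 + 2λ + 26.
λ = -1 ± 5i: negative real part.

stable spiral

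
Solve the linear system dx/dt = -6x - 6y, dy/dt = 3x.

Coefficient matrix A = [[-6, -6], [3, 0]].
Characteristic polynomial det(A - λI) = λ^2 + 6λ + 18 = 0.
Eigenvalues λ = -3 ± 3i (complex conjugate pair).
For λ=-3+3i: an eigenvector is (1,-1) - i(1,0) = (1 - i, -1).
A real fundamental pair from Re and Im of e^((-3+3i)t)v: X_1 = e^(-3t)(cos(3t)·(1,-1) + sin(3t)·(1,0)), X_2 = e^(-3t)(sin(3t)·(1,-1) - cos(3t)·(1,0)).
General solution: c_1X_1 + c_2X_2.

x(t) = c_1e^(-3t)sin(3t) + c_1e^(-3t)cos(3t) + c_2e^(-3t)sin(3t) - c_2e^(-3t)cos(3t), y(t) = -c_1e^(-3t)cos(3t) - c_2e^(-3t)sin(3t)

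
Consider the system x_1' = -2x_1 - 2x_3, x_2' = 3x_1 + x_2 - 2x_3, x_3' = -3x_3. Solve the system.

x_1(t) = c_1e^(-2t) + 2c_3e^(-3t), x_2(t) = -c_1e^(-2t) + c_2e^(t) - c_3e^(-3t), x_3(t) = c_3e^(-3t)

Coefficient matrix A = [[-2, 0, -2], [3, 1, -2], [0, 0, -3]].
det(A - λI) = 0 gives eigenvalues λ = -2, 1, -3.
For λ=-2: eigenvector (1,-1,0).
For λ=1: eigenvector (0,1,0).
For λ=-3: eigenvector (2,-1,1).
General solution: c_1e^(-2t)(1,-1,0) + c_2e^(t)(0,1,0) + c_3e^(-3t)(2,-1,1).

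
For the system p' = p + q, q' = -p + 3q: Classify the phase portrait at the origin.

A = [[1,1],[-1,3]]; det(A-λI) = λ^2 - 4λ + 4.
repeated λ = 2 with a single eigenvector.

unstable improper node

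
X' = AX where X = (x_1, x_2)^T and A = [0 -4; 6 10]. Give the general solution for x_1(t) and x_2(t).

x_1(t) = C_1e^(4t) + 2C_2e^(6t), x_2(t) = -C_1e^(4t) - 3C_2e^(6t)

Coefficient matrix A = [[0, -4], [6, 10]].
Characteristic polynomial det(A - λI) = λ^2 - 10λ + 24 = 0.
Eigenvalues λ = 4, 6.
For λ=4: (A-λI) row 1 is [-4, -4], so an eigenvector is (1, -1).
For λ=6: (A-λI) row 1 is [-6, -4], so an eigenvector is (2, -3).
General solution: C_1e^(4t)(1,-1) + C_2e^(6t)(2,-3).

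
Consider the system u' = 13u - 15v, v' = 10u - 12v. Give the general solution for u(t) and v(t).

Coefficient matrix A = [[13, -15], [10, -12]].
Characteristic polynomial det(A - λI) = λ^2 - λ - 6 = 0.
Eigenvalues λ = -2, 3.
For λ=-2: (A-λI) row 1 is [15, -15], so an eigenvector is (1, 1).
For λ=3: (A-λI) row 1 is [10, -15], so an eigenvector is (3, 2).
General solution: C_1e^(-2t)(1,1) + C_2e^(3t)(3,2).

u(t) = C_1e^(-2t) + 3C_2e^(3t), v(t) = C_1e^(-2t) + 2C_2e^(3t)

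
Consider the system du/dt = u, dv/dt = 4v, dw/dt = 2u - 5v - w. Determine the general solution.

u(t) = c_1e^(t), v(t) = c_2e^(4t), w(t) = c_1e^(t) - c_2e^(4t) + c_3e^(-t)

Coefficient matrix A = [[1, 0, 0], [0, 4, 0], [2, -5, -1]].
det(A - λI) = 0 gives eigenvalues λ = 1, 4, -1.
For λ=1: eigenvector (1,0,1).
For λ=4: eigenvector (0,1,-1).
For λ=-1: eigenvector (0,0,1).
General solution: c_1e^(t)(1,0,1) + c_2e^(4t)(0,1,-1) + c_3e^(-t)(0,0,1).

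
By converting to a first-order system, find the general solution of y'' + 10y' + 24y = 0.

y(t) = c_1e^(-4t) + c_2e^(-6t)

Let x_1 = y, x_2 = y'. Then x_1' = x_2 and x_2' = -24x_1 - 10x_2.
A = [[0,1],[-24,-10]]; det(A-λI) = λ^2 + 10λ + 24.
Eigenvalues λ = -4, -6 with eigenvectors (1,-4), (1,-6).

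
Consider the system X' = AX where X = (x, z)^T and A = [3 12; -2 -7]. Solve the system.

Coefficient matrix A = [[3, 12], [-2, -7]].
Characteristic polynomial det(A - λI) = λ^2 + 4λ + 3 = 0.
Eigenvalues λ = -3, -1.
For λ=-3: (A-λI) row 1 is [6, 12], so an eigenvector is (2, -1).
For λ=-1: (A-λI) row 1 is [4, 12], so an eigenvector is (3, -1).
General solution: K_1e^(-3t)(2,-1) + K_2e^(-t)(3,-1).

x(t) = 2K_1e^(-3t) + 3K_2e^(-t), z(t) = -K_1e^(-3t) - K_2e^(-t)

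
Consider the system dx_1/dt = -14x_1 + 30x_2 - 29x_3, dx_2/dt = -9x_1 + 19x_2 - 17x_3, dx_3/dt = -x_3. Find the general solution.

Coefficient matrix A = [[-14, 30, -29], [-9, 19, -17], [0, 0, -1]].
det(A - λI) = 0 gives eigenvalues λ = 1, 4, -1.
For λ=1: eigenvector (2,1,0).
For λ=4: eigenvector (-5,-3,0).
For λ=-1: eigenvector (7,4,1).
General solution: K_1e^(t)(2,1,0) + K_2e^(4t)(-5,-3,0) + K_3e^(-t)(7,4,1).

x_1(t) = 2K_1e^(t) - 5K_2e^(4t) + 7K_3e^(-t), x_2(t) = K_1e^(t) - 3K_2e^(4t) + 4K_3e^(-t), x_3(t) = K_3e^(-t)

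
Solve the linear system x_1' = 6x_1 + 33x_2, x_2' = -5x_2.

Coefficient matrix A = [[6, 33], [0, -5]].
Characteristic polynomial det(A - λI) = λ^2 - λ - 30 = 0.
Eigenvalues λ = -5, 6.
For λ=-5: (A-λI) row 1 is [11, 33], so an eigenvector is (-3, 1).
For λ=6: (A-λI) row 1 is [0, 33], so an eigenvector is (1, 0).
General solution: C_1e^(-5t)(-3,1) + C_2e^(6t)(1,0).

x_1(t) = -3C_1e^(-5t) + C_2e^(6t), x_2(t) = C_1e^(-5t)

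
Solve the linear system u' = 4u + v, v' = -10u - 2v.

u(t) = -c_1e^(t)cos(t) - c_2e^(t)sin(t), v(t) = c_1e^(t)sin(t) + 3c_1e^(t)cos(t) + 3c_2e^(t)sin(t) - c_2e^(t)cos(t)

Coefficient matrix A = [[4, 1], [-10, -2]].
Characteristic polynomial det(A - λI) = λ^2 - 2λ + 2 = 0.
Eigenvalues λ = 1 ± i (complex conjugate pair).
For λ=1+i: an eigenvector is (-1,3) - i(0,1) = (-1, 3 - i).
A real fundamental pair from Re and Im of e^((1+i)t)v: X_1 = e^(t)(cos(t)·(-1,3) + sin(t)·(0,1)), X_2 = e^(t)(sin(t)·(-1,3) - cos(t)·(0,1)).
General solution: c_1X_1 + c_2X_2.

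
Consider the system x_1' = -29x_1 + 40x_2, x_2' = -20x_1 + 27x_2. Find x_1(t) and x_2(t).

Coefficient matrix A = [[-29, 40], [-20, 27]].
Characteristic polynomial det(A - λI) = λ^2 + 2λ + 17 = 0.
Eigenvalues λ = -1 ± 4i (complex conjugate pair).
For λ=-1+4i: an eigenvector is (-1,-1) - i(-3,-2) = (-1 + 3i, -1 + 2i).
A real fundamental pair from Re and Im of e^((-1+4i)t)v: X_1 = e^(-t)(cos(4t)·(-1,-1) + sin(4t)·(-3,-2)), X_2 = e^(-t)(sin(4t)·(-1,-1) - cos(4t)·(-3,-2)).
General solution: C_1X_1 + C_2X_2.

x_1(t) = -3C_1e^(-t)sin(4t) - C_1e^(-t)cos(4t) - C_2e^(-t)sin(4t) + 3C_2e^(-t)cos(4t), x_2(t) = -2C_1e^(-t)sin(4t) - C_1e^(-t)cos(4t) - C_2e^(-t)sin(4t) + 2C_2e^(-t)cos(4t)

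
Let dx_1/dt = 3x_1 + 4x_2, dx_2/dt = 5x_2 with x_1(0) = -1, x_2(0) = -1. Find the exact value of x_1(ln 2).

A = [[3,4],[0,5]]; eigenvalues λ = 5, 3.
Eigenvectors: (-2,-1) for λ=5, (-1,0) for λ=3.
From the initial condition, c_1 = 1, c_2 = -1.
x_1(ln 2) = (1)(2^5)(-2) + (-1)(2^3)(-1) = -56.

-56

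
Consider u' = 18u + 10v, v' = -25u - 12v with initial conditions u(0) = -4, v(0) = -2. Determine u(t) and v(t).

u(t) = -16e^(3t)sin(5t) - 4e^(3t)cos(5t), v(t) = 26e^(3t)sin(5t) - 2e^(3t)cos(5t)

Coefficient matrix A = [[18, 10], [-25, -12]].
Characteristic polynomial det(A - λI) = λ^2 - 6λ + 34 = 0.
Eigenvalues λ = 3 ± 5i (complex conjugate pair).
For λ=3+5i: an eigenvector is (1,-1) - i(1,-2) = (1 - i, -1 + 2i).
A real fundamental pair from Re and Im of e^((3+5i)t)v: X_1 = e^(3t)(cos(5t)·(1,-1) + sin(5t)·(1,-2)), X_2 = e^(3t)(sin(5t)·(1,-1) - cos(5t)·(1,-2)).
General solution: C_1X_1 + C_2X_2.
Applying u(0)=-4, v(0)=-2 gives C_1=-10, C_2=-6.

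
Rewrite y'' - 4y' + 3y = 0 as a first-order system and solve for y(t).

Let x_1 = y, x_2 = y'. Then x_1' = x_2 and x_2' = -3x_1 + 4x_2.
A = [[0,1],[-3,4]]; det(A-λI) = λ^2 - 4λ + 3.
Eigenvalues λ = 3, 1 with eigenvectors (1,3), (1,1).

y(t) = K_1e^(3t) + K_2e^(t)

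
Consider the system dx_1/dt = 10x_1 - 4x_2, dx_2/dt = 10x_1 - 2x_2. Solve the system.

Coefficient matrix A = [[10, -4], [10, -2]].
Characteristic polynomial det(A - λI) = λ^2 - 8λ + 20 = 0.
Eigenvalues λ = 4 ± 2i (complex conjugate pair).
For λ=4+2i: an eigenvector is (1,1) - i(1,2) = (1 - i, 1 - 2i).
A real fundamental pair from Re and Im of e^((4+2i)t)v: X_1 = e^(4t)(cos(2t)·(1,1) + sin(2t)·(1,2)), X_2 = e^(4t)(sin(2t)·(1,1) - cos(2t)·(1,2)).
General solution: c_1X_1 + c_2X_2.

x_1(t) = c_1e^(4t)sin(2t) + c_1e^(4t)cos(2t) + c_2e^(4t)sin(2t) - c_2e^(4t)cos(2t), x_2(t) = 2c_1e^(4t)sin(2t) + c_1e^(4t)cos(2t) + c_2e^(4t)sin(2t) - 2c_2e^(4t)cos(2t)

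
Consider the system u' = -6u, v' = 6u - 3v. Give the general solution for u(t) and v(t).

u(t) = c_2e^(-6t), v(t) = -c_1e^(-3t) - 2c_2e^(-6t)

Coefficient matrix A = [[-6, 0], [6, -3]].
Characteristic polynomial det(A - λI) = λ^2 + 9λ + 18 = 0.
Eigenvalues λ = -3, -6.
For λ=-3: (A-λI) row 1 is [-3, 0], so an eigenvector is (0, -1).
For λ=-6: (A-λI) row 2 is [6, 3], so an eigenvector is (1, -2).
General solution: c_1e^(-3t)(0,-1) + c_2e^(-6t)(1,-2).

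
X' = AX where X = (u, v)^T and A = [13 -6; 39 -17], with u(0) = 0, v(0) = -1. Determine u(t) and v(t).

Coefficient matrix A = [[13, -6], [39, -17]].
Characteristic polynomial det(A - λI) = λ^2 + 4λ + 13 = 0.
Eigenvalues λ = -2 ± 3i (complex conjugate pair).
For λ=-2+3i: an eigenvector is (-1,-3) - i(1,2) = (-1 - i, -3 - 2i).
A real fundamental pair from Re and Im of e^((-2+3i)t)v: X_1 = e^(-2t)(cos(3t)·(-1,-3) + sin(3t)·(1,2)), X_2 = e^(-2t)(sin(3t)·(-1,-3) - cos(3t)·(1,2)).
General solution: C_1X_1 + C_2X_2.
Applying u(0)=0, v(0)=-1 gives C_1=1, C_2=-1.

u(t) = 2e^(-2t)sin(3t), v(t) = 5e^(-2t)sin(3t) - e^(-2t)cos(3t)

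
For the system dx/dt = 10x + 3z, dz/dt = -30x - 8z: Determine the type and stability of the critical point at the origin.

A = [[10,3],[-30,-8]]; det(A-λI) = λ^2 - 2λ + 10.
λ = 1 ± 3i: positive real part.

unstable spiral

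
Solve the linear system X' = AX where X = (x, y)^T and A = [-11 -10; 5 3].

Coefficient matrix A = [[-11, -10], [5, 3]].
Characteristic polynomial det(A - λI) = λ^2 + 8λ + 17 = 0.
Eigenvalues λ = -4 ± i (complex conjugate pair).
For λ=-4+i: an eigenvector is (-1,1) - i(-3,2) = (-1 + 3i, 1 - 2i).
A real fundamental pair from Re and Im of e^((-4+i)t)v: X_1 = e^(-4t)(cos(t)·(-1,1) + sin(t)·(-3,2)), X_2 = e^(-4t)(sin(t)·(-1,1) - cos(t)·(-3,2)).
General solution: C_1X_1 + C_2X_2.

x(t) = -3C_1e^(-4t)sin(t) - C_1e^(-4t)cos(t) - C_2e^(-4t)sin(t) + 3C_2e^(-4t)cos(t), y(t) = 2C_1e^(-4t)sin(t) + C_1e^(-4t)cos(t) + C_2e^(-4t)sin(t) - 2C_2e^(-4t)cos(t)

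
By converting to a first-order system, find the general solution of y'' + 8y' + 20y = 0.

Let x_1 = y, x_2 = y'. Then x_1' = x_2 and x_2' = -20x_1 - 8x_2.
A = [[0,1],[-20,-8]]; det(A-λI) = λ^2 + 8λ + 20.
Eigenvalues λ = -4 ± 2i.

y(t) = c_1e^(-4t)cos(2t) + c_2e^(-4t)sin(2t)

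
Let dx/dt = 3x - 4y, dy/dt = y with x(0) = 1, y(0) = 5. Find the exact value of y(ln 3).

A = [[3,-4],[0,1]]; eigenvalues λ = 3, 1.
Eigenvectors: (1,0) for λ=3, (-2,-1) for λ=1.
From the initial condition, c_1 = -9, c_2 = -5.
y(ln 3) = (-9)(3^3)(0) + (-5)(3^1)(-1) = 15.

15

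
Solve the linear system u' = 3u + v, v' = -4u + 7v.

u(t) = -C_1e^(5t) - C_2te^(5t) + 2C_2e^(5t), v(t) = -2C_1e^(5t) - 2C_2te^(5t) + 3C_2e^(5t)

Coefficient matrix A = [[3, 1], [-4, 7]].
Characteristic polynomial det(A - λI) = λ^2 - 10λ + 25 = 0.
Single eigenvalue λ = 5 with algebraic multiplicity 2.
Eigenvector v = (-1,-2); generalized eigenvector w with (A-λI)w=v is (2,3).
General solution: e^(5t)[C_1·v + C_2·(t·v + w)].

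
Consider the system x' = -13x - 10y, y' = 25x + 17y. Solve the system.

Coefficient matrix A = [[-13, -10], [25, 17]].
Characteristic polynomial det(A - λI) = λ^2 - 4λ + 29 = 0.
Eigenvalues λ = 2 ± 5i (complex conjugate pair).
For λ=2+5i: an eigenvector is (1,-1) - i(-1,2) = (1 + i, -1 - 2i).
A real fundamental pair from Re and Im of e^((2+5i)t)v: X_1 = e^(2t)(cos(5t)·(1,-1) + sin(5t)·(-1,2)), X_2 = e^(2t)(sin(5t)·(1,-1) - cos(5t)·(-1,2)).
General solution: C_1X_1 + C_2X_2.

x(t) = -C_1e^(2t)sin(5t) + C_1e^(2t)cos(5t) + C_2e^(2t)sin(5t) + C_2e^(2t)cos(5t), y(t) = 2C_1e^(2t)sin(5t) - C_1e^(2t)cos(5t) - C_2e^(2t)sin(5t) - 2C_2e^(2t)cos(5t)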